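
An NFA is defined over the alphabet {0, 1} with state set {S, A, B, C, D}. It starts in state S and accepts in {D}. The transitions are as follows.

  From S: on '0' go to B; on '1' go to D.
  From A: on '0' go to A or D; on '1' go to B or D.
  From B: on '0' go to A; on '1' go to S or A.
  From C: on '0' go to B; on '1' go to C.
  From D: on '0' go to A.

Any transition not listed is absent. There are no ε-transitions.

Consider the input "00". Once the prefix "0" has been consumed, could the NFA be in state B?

Start in {S}.
Read '0': S→{B}; now {B}.
State B is in {B}.

Yes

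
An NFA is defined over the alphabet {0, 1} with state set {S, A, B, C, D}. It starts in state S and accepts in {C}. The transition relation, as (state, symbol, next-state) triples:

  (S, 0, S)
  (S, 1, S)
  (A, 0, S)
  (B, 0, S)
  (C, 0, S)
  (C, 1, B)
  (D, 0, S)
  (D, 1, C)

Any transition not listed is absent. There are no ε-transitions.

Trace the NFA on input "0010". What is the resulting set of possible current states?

Start in {S}.
Read '0': S→{S}; now {S}.
Read '0': S→{S}; now {S}.
Read '1': S→{S}; now {S}.
Read '0': S→{S}; now {S}.

{S}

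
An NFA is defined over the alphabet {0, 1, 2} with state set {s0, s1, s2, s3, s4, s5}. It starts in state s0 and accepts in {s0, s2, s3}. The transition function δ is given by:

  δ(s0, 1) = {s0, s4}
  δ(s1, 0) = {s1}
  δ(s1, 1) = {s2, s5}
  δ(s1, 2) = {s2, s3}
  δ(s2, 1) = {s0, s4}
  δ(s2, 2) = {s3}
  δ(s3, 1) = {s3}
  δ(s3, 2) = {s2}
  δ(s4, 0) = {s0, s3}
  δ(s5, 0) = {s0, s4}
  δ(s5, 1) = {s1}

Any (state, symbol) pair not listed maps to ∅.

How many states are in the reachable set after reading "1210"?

0

Start in {s0}.
Read '1': s0→{s0, s4}; now {s0, s4}.
Read '2': s0→∅, s4→∅; now ∅.
The set is empty and remains empty for the remaining 2 symbols.
That set has 0 states.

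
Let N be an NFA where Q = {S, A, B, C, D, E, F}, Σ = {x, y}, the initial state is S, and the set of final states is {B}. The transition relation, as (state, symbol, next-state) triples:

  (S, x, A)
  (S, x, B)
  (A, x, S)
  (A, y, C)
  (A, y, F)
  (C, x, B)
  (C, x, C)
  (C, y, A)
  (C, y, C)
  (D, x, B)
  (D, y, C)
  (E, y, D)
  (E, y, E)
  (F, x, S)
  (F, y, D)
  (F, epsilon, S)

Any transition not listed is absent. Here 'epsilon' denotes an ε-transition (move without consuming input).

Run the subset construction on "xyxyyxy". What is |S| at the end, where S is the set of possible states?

Start in {S}.
Read 'x': S→{A, B}; now {A, B}.
Read 'y': A→{C, F}, B→∅; union {C, F}; ε-closure = {S, C, F}.
Read 'x': S→{A, B}, C→{B, C}, F→{S}; now {S, A, B, C}.
Read 'y': S→∅, A→{C, F}, B→∅, C→{A, C}; union {A, C, F}; ε-closure = {S, A, C, F}.
Read 'y': S→∅, A→{C, F}, C→{A, C}, F→{D}; union {A, C, D, F}; ε-closure = {S, A, C, D, F}.
Read 'x': S→{A, B}, A→{S}, C→{B, C}, D→{B}, F→{S}; now {S, A, B, C}.
Read 'y': S→∅, A→{C, F}, B→∅, C→{A, C}; union {A, C, F}; ε-closure = {S, A, C, F}.
That set has 4 states.

4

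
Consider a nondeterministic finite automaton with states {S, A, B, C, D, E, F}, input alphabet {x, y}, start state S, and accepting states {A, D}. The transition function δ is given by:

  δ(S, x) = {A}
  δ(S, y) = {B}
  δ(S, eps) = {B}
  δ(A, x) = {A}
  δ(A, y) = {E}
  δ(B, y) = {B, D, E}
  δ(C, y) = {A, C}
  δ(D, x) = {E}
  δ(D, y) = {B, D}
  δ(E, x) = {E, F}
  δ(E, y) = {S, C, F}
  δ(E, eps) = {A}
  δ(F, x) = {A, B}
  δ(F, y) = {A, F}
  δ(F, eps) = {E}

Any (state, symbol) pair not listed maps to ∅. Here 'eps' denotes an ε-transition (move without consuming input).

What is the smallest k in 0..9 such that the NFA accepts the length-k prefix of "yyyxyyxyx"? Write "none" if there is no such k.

Start: ε-closure({S}) = {S, B}.
Read 'y': {S, B} → {A, B, D, E}.
None of the earlier sets intersect F, but {A, B, D, E} does.

1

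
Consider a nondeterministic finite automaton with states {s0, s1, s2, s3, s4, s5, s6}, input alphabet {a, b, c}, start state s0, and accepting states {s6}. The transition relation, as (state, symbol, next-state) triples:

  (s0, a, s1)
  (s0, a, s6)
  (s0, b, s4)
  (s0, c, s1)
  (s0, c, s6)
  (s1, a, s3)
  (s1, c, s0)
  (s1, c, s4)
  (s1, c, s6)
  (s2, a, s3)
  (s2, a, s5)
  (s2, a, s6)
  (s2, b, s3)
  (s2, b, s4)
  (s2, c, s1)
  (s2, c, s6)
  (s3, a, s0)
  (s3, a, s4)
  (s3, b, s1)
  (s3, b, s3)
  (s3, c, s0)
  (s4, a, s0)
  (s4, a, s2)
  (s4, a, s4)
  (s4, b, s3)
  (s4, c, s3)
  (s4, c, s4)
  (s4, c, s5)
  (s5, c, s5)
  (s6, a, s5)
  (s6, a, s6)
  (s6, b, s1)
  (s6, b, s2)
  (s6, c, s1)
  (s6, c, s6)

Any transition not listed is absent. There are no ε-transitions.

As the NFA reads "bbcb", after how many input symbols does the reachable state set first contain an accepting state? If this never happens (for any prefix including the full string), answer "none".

none

Start in {s0}.
Read 'b': s0→{s4}; now {s4}.
Read 'b': s4→{s3}; now {s3}.
Read 'c': s3→{s0}; now {s0}.
Read 'b': s0→{s4}; now {s4}.
No reachable set along the way intersects F.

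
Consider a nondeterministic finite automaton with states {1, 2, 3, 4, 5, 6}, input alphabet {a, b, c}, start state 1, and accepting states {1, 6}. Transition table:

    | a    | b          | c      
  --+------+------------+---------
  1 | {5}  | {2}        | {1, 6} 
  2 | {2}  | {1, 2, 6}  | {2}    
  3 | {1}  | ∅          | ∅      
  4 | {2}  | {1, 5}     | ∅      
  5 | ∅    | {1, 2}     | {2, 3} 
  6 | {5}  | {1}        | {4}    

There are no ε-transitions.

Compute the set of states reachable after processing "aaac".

Start in {1}.
Read 'a': 1→{5}; now {5}.
Read 'a': 5→∅; now ∅.
The set is empty and remains empty for the remaining 2 symbols.

∅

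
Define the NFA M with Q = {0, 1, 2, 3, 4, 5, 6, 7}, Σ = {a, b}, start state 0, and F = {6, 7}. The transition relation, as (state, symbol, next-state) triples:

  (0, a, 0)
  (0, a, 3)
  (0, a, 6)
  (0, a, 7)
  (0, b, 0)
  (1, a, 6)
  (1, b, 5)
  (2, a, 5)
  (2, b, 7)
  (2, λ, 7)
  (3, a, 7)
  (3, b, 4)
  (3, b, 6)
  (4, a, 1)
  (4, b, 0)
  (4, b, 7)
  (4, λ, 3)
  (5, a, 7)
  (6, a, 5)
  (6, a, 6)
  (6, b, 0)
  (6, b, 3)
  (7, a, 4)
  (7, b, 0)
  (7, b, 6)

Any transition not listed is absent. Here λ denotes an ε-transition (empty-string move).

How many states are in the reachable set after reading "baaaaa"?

Start in {0}.
Read 'b': {0} → {0}.
Read 'a': {0} → {0, 3, 6, 7}.
Read 'a': {0, 3, 6, 7} → {0, 3, 4, 5, 6, 7}.
Read 'a': {0, 3, 4, 5, 6, 7} → {0, 1, 3, 4, 5, 6, 7}.
Read 'a': {0, 1, 3, 4, 5, 6, 7} → {0, 1, 3, 4, 5, 6, 7}.
Read 'a': {0, 1, 3, 4, 5, 6, 7} → {0, 1, 3, 4, 5, 6, 7}.
That set has 7 states.

7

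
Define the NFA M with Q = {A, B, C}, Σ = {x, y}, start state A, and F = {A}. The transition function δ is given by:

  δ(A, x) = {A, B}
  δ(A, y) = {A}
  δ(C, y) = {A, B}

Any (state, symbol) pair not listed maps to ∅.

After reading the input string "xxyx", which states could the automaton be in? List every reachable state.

{A, B}

Start in {A}.
Read 'x': {A} → {A, B}.
Read 'x': {A, B} → {A, B}.
Read 'y': {A, B} → {A}.
Read 'x': {A} → {A, B}.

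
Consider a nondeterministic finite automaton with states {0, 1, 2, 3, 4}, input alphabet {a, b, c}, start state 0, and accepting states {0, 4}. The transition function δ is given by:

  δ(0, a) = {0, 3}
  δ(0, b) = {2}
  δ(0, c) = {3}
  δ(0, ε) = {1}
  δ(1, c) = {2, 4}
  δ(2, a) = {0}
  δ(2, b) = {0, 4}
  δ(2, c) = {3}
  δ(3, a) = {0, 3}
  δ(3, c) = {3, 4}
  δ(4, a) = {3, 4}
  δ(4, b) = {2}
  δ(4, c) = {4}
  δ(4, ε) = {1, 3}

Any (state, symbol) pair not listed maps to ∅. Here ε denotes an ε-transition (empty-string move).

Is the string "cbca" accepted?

Yes

Start: ε-closure({0}) = {0, 1}.
Read 'c': {0, 1} → {1, 2, 3, 4}.
Read 'b': {1, 2, 3, 4} → {0, 1, 2, 3, 4}.
Read 'c': {0, 1, 2, 3, 4} → {1, 2, 3, 4}.
Read 'a': {1, 2, 3, 4} → {0, 1, 3, 4}.
The final set {0, 1, 3, 4} contains the accepting states 0, 4.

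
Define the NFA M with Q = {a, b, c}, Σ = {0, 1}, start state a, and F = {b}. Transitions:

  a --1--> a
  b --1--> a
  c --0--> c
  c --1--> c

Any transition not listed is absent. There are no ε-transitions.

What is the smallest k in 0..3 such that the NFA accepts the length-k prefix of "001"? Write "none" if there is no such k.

Start in {a}.
Read '0': a→∅; now ∅.
The set is empty and remains empty for the remaining 2 symbols.
No reachable set along the way intersects F.

none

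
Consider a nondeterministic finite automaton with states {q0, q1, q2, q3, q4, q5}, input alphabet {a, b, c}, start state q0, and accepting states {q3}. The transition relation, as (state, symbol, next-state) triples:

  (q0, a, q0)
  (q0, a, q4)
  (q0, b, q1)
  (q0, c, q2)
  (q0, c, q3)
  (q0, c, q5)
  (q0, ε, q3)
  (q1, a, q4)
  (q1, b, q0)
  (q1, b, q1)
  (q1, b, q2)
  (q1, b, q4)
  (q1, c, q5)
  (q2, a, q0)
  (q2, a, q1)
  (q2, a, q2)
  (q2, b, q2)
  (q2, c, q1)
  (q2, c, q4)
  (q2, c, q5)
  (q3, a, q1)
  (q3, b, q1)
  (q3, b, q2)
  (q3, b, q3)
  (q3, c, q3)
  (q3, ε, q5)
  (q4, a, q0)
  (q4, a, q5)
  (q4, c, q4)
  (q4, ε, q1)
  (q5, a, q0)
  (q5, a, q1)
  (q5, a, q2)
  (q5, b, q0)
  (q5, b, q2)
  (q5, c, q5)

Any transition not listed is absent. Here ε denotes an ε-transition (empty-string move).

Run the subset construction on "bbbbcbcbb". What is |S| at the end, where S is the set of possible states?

Start: ε-closure({q0}) = {q0, q3, q5}.
Read 'b': q0→{q1}, q3→{q1, q2, q3}, q5→{q0, q2}; union {q0, q1, q2, q3}; ε-closure = {q0, q1, q2, q3, q5}.
Read 'b': q0→{q1}, q1→{q0, q1, q2, q4}, q2→{q2}, q3→{q1, q2, q3}, q5→{q0, q2}; union {q0, q1, q2, q3, q4}; ε-closure = {q0, q1, q2, q3, q4, q5}.
Read 'b': q0→{q1}, q1→{q0, q1, q2, q4}, q2→{q2}, q3→{q1, q2, q3}, q4→∅, q5→{q0, q2}; union {q0, q1, q2, q3, q4}; ε-closure = {q0, q1, q2, q3, q4, q5}.
Read 'b': q0→{q1}, q1→{q0, q1, q2, q4}, q2→{q2}, q3→{q1, q2, q3}, q4→∅, q5→{q0, q2}; union {q0, q1, q2, q3, q4}; ε-closure = {q0, q1, q2, q3, q4, q5}.
Read 'c': q0→{q2, q3, q5}, q1→{q5}, q2→{q1, q4, q5}, q3→{q3}, q4→{q4}, q5→{q5}; now {q1, q2, q3, q4, q5}.
Read 'b': q1→{q0, q1, q2, q4}, q2→{q2}, q3→{q1, q2, q3}, q4→∅, q5→{q0, q2}; union {q0, q1, q2, q3, q4}; ε-closure = {q0, q1, q2, q3, q4, q5}.
Read 'c': q0→{q2, q3, q5}, q1→{q5}, q2→{q1, q4, q5}, q3→{q3}, q4→{q4}, q5→{q5}; now {q1, q2, q3, q4, q5}.
Read 'b': q1→{q0, q1, q2, q4}, q2→{q2}, q3→{q1, q2, q3}, q4→∅, q5→{q0, q2}; union {q0, q1, q2, q3, q4}; ε-closure = {q0, q1, q2, q3, q4, q5}.
Read 'b': q0→{q1}, q1→{q0, q1, q2, q4}, q2→{q2}, q3→{q1, q2, q3}, q4→∅, q5→{q0, q2}; union {q0, q1, q2, q3, q4}; ε-closure = {q0, q1, q2, q3, q4, q5}.
That set has 6 states.

6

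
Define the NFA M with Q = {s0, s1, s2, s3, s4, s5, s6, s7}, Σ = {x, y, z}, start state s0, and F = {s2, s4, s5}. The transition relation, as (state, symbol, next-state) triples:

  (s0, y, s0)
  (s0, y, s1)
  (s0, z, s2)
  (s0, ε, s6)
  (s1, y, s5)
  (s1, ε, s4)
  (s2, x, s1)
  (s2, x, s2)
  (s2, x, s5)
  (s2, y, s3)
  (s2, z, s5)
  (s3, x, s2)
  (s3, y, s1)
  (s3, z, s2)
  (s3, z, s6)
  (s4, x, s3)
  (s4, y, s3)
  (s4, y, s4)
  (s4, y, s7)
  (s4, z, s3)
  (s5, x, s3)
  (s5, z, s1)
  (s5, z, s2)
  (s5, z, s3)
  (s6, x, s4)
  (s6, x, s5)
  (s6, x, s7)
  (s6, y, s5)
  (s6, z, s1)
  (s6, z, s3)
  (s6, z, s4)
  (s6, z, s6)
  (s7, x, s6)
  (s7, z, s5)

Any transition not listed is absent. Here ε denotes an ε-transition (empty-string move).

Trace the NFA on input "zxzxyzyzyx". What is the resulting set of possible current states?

{s2, s3, s6}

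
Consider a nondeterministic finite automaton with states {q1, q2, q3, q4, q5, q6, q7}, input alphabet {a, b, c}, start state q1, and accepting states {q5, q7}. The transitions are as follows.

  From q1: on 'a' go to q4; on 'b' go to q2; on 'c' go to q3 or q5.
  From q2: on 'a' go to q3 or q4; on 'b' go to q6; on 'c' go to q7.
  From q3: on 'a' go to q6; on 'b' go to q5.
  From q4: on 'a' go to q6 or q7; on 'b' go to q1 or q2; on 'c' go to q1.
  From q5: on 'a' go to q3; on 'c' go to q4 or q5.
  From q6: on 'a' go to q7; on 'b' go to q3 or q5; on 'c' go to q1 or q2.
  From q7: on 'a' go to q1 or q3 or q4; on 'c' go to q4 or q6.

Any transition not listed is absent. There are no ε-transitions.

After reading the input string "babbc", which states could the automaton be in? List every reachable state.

Start in {q1}.
Read 'b': {q1} → {q2}.
Read 'a': {q2} → {q3, q4}.
Read 'b': {q3, q4} → {q1, q2, q5}.
Read 'b': {q1, q2, q5} → {q2, q6}.
Read 'c': {q2, q6} → {q1, q2, q7}.

{q1, q2, q7}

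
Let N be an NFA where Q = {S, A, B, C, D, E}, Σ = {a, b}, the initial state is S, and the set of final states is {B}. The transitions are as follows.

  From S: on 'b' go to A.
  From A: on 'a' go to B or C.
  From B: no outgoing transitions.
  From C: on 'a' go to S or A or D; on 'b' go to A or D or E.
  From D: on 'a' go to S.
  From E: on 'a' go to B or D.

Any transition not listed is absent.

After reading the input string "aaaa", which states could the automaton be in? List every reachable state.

∅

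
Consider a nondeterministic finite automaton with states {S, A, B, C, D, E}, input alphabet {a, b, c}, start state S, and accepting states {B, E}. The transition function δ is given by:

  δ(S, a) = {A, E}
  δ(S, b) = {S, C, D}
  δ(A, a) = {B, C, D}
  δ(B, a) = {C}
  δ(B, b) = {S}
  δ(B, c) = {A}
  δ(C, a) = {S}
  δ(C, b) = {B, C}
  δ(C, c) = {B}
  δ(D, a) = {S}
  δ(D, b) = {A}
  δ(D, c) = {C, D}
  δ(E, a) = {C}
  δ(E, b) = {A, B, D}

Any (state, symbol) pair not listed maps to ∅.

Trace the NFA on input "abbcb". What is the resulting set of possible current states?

Start in {S}.
Read 'a': {S} → {A, E}.
Read 'b': {A, E} → {A, B, D}.
Read 'b': {A, B, D} → {S, A}.
Read 'c': {S, A} → ∅.
The set is empty and remains empty for the remaining 1 symbol.

∅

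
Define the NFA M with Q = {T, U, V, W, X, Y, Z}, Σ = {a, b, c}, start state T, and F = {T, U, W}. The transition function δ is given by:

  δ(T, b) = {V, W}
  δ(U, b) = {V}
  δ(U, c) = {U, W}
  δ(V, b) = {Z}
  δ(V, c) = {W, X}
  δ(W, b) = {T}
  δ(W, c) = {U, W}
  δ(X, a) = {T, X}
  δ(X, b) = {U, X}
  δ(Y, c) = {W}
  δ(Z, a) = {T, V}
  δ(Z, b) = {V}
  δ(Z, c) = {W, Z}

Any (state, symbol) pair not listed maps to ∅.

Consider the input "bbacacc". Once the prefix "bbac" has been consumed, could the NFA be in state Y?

Start in {T}.
Read 'b': {T} → {V, W}.
Read 'b': {V, W} → {T, Z}.
Read 'a': {T, Z} → {T, V}.
Read 'c': {T, V} → {W, X}.
State Y is not in {W, X}.

No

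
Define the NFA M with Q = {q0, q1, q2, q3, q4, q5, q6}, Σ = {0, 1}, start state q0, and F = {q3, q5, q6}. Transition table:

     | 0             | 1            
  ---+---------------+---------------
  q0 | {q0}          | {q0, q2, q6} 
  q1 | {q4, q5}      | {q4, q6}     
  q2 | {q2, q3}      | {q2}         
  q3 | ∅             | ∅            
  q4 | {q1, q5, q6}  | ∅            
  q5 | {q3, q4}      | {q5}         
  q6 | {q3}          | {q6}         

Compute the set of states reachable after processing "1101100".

{q0, q2, q3}

Start in {q0}.
Read '1': q0→{q0, q2, q6}; now {q0, q2, q6}.
Read '1': q0→{q0, q2, q6}, q2→{q2}, q6→{q6}; now {q0, q2, q6}.
Read '0': q0→{q0}, q2→{q2, q3}, q6→{q3}; now {q0, q2, q3}.
Read '1': q0→{q0, q2, q6}, q2→{q2}, q3→∅; now {q0, q2, q6}.
Read '1': q0→{q0, q2, q6}, q2→{q2}, q6→{q6}; now {q0, q2, q6}.
Read '0': q0→{q0}, q2→{q2, q3}, q6→{q3}; now {q0, q2, q3}.
Read '0': q0→{q0}, q2→{q2, q3}, q3→∅; now {q0, q2, q3}.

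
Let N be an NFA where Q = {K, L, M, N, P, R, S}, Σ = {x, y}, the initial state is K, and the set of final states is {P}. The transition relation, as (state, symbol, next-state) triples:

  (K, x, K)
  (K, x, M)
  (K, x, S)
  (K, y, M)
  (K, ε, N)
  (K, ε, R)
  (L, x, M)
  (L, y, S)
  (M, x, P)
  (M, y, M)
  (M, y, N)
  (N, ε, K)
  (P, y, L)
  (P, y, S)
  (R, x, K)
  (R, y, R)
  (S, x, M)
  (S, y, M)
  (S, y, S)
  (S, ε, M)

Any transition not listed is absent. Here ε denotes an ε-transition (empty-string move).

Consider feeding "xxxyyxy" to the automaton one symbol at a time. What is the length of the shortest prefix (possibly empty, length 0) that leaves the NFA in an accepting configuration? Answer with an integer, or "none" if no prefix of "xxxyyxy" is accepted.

Start: ε-closure({K}) = {K, N, R}.
Read 'x': K→{K, M, S}, N→∅, R→{K}; union {K, M, S}; ε-closure = {K, M, N, R, S}.
Read 'x': K→{K, M, S}, M→{P}, N→∅, R→{K}, S→{M}; union {K, M, P, S}; ε-closure = {K, M, N, P, R, S}.
None of the earlier sets intersect F, but {K, M, N, P, R, S} does.

2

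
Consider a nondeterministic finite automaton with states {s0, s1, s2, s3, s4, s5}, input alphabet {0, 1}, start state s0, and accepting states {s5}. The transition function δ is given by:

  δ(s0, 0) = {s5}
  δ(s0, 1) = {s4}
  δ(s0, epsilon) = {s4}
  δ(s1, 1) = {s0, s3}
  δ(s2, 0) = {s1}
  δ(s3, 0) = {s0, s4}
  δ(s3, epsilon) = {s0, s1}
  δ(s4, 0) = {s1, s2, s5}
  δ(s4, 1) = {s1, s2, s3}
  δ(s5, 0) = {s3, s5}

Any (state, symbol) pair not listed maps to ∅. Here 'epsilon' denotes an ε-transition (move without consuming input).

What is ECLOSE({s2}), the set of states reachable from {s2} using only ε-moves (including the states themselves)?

{s2}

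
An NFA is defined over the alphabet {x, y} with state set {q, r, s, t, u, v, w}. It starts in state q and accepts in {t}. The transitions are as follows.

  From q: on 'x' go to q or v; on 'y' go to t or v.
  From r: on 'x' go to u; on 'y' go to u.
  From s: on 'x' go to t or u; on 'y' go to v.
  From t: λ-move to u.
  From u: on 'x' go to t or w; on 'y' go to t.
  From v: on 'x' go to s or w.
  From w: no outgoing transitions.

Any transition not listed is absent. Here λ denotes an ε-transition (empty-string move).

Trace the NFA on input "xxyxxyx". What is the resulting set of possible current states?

{t, u, w}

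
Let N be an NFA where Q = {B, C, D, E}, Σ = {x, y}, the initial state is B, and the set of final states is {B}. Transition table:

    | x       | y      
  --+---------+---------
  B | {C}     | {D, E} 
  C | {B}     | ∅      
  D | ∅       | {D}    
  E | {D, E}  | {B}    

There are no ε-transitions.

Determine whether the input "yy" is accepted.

Yes

Start in {B}.
Read 'y': {B} → {D, E}.
Read 'y': {D, E} → {B, D}.
The final set {B, D} contains the accepting state B.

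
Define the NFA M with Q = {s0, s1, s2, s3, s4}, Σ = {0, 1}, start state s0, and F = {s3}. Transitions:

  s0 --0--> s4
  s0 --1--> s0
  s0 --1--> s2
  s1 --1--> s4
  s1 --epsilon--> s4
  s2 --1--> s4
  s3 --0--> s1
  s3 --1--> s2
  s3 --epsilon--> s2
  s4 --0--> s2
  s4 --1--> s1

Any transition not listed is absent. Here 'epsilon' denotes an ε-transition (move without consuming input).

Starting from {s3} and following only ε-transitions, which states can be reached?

{s2, s3}

Begin with {s3}.
ε-move s3 → s2; add s2.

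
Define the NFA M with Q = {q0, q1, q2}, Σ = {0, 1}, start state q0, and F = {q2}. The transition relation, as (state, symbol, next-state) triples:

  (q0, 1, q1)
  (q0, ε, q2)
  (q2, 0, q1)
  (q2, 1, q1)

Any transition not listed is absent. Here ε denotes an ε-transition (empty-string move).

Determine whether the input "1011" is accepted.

No

Start: ε-closure({q0}) = {q0, q2}.
Read '1': {q0, q2} → {q1}.
Read '0': {q1} → ∅.
The set is empty and remains empty for the remaining 2 symbols.
The final set ∅ contains no accepting state.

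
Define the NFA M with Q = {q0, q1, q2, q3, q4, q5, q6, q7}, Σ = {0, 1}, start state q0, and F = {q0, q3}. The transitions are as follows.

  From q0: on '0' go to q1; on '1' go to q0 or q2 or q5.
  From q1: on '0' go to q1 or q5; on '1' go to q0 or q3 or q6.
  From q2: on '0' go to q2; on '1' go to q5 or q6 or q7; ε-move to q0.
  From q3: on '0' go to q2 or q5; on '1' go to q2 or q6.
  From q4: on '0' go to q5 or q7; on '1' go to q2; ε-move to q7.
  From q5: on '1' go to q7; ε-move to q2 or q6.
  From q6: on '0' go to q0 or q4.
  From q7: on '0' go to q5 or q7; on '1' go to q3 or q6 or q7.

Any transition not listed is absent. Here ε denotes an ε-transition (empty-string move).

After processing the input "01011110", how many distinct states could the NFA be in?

Start in {q0}.
Read '0': q0→{q1}; now {q1}.
Read '1': q1→{q0, q3, q6}; now {q0, q3, q6}.
Read '0': q0→{q1}, q3→{q2, q5}, q6→{q0, q4}; union {q0, q1, q2, q4, q5}; ε-closure = {q0, q1, q2, q4, q5, q6, q7}.
Read '1': q0→{q0, q2, q5}, q1→{q0, q3, q6}, q2→{q5, q6, q7}, q4→{q2}, q5→{q7}, q6→∅, q7→{q3, q6, q7}; now {q0, q2, q3, q5, q6, q7}.
Read '1': q0→{q0, q2, q5}, q2→{q5, q6, q7}, q3→{q2, q6}, q5→{q7}, q6→∅, q7→{q3, q6, q7}; now {q0, q2, q3, q5, q6, q7}.
Read '1': q0→{q0, q2, q5}, q2→{q5, q6, q7}, q3→{q2, q6}, q5→{q7}, q6→∅, q7→{q3, q6, q7}; now {q0, q2, q3, q5, q6, q7}.
Read '1': q0→{q0, q2, q5}, q2→{q5, q6, q7}, q3→{q2, q6}, q5→{q7}, q6→∅, q7→{q3, q6, q7}; now {q0, q2, q3, q5, q6, q7}.
Read '0': q0→{q1}, q2→{q2}, q3→{q2, q5}, q5→∅, q6→{q0, q4}, q7→{q5, q7}; union {q0, q1, q2, q4, q5, q7}; ε-closure = {q0, q1, q2, q4, q5, q6, q7}.
That set has 7 states.

7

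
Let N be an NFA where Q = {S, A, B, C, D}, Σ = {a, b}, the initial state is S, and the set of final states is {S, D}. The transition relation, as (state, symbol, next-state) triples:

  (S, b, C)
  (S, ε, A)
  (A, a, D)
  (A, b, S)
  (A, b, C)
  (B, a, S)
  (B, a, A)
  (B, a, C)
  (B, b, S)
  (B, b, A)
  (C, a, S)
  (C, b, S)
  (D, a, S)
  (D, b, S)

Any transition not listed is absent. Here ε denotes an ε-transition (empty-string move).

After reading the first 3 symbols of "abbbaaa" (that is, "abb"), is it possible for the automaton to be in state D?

Start: ε-closure({S}) = {S, A}.
Read 'a': S→∅, A→{D}; now {D}.
Read 'b': D→{S}; union {S}; ε-closure = {S, A}.
Read 'b': S→{C}, A→{S, C}; union {S, C}; ε-closure = {S, A, C}.
State D is not in {S, A, C}.

No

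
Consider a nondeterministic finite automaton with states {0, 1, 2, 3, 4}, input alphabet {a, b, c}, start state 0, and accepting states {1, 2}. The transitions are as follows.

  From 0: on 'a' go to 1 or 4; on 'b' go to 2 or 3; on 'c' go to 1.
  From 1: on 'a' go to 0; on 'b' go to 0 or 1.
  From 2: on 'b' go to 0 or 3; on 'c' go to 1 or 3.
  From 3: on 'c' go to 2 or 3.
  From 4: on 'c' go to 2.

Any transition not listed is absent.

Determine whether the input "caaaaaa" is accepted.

Start in {0}.
Read 'c': {0} → {1}.
Read 'a': {1} → {0}.
Read 'a': {0} → {1, 4}.
Read 'a': {1, 4} → {0}.
Read 'a': {0} → {1, 4}.
Read 'a': {1, 4} → {0}.
Read 'a': {0} → {1, 4}.
The final set {1, 4} contains the accepting state 1.

Yes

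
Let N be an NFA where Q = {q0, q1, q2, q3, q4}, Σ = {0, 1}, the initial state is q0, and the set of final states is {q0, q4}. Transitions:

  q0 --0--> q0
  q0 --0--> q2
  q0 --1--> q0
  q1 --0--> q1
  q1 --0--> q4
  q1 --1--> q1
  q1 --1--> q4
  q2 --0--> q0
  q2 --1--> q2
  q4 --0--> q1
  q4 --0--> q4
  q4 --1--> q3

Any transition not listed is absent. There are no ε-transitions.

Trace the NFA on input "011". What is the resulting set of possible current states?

{q0, q2}

Start in {q0}.
Read '0': {q0} → {q0, q2}.
Read '1': {q0, q2} → {q0, q2}.
Read '1': {q0, q2} → {q0, q2}.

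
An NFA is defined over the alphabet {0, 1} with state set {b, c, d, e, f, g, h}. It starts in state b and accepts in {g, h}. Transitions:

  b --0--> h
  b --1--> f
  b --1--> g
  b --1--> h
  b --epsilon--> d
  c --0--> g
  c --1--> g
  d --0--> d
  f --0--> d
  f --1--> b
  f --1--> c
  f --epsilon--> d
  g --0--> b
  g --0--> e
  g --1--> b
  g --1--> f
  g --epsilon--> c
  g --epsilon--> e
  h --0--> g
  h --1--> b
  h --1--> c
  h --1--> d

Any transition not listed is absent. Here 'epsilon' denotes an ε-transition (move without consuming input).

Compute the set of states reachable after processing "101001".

{b, c, d, e, f, g, h}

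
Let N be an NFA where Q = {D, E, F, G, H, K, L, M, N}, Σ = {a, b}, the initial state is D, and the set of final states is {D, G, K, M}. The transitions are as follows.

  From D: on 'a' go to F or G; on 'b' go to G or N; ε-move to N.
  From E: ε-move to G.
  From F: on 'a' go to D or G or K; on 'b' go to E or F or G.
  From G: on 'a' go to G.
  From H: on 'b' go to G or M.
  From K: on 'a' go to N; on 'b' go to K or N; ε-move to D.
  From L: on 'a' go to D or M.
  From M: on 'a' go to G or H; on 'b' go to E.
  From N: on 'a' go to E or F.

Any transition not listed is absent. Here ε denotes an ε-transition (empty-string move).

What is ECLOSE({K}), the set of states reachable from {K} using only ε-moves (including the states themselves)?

{D, K, N}

Begin with {K}.
ε-move K → D; add D.
ε-move D → N; add N.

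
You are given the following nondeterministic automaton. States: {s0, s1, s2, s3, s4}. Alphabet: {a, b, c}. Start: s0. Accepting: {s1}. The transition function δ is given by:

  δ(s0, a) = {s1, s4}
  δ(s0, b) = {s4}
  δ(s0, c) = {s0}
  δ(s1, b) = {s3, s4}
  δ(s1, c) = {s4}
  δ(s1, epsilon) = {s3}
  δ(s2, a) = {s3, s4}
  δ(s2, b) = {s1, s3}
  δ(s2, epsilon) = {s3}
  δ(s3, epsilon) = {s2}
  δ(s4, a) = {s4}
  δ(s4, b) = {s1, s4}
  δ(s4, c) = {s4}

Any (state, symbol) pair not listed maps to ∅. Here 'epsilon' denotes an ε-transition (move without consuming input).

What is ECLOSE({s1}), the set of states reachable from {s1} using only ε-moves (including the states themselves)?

{s1, s2, s3}

Begin with {s1}.
ε-move s1 → s3; add s3.
ε-move s3 → s2; add s2.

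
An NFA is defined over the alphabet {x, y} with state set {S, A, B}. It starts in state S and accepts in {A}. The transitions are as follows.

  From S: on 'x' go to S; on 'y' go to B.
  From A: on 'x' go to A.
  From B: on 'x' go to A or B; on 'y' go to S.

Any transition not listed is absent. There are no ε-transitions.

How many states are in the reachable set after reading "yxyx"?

1

Start in {S}.
Read 'y': {S} → {B}.
Read 'x': {B} → {A, B}.
Read 'y': {A, B} → {S}.
Read 'x': {S} → {S}.
That set has 1 state.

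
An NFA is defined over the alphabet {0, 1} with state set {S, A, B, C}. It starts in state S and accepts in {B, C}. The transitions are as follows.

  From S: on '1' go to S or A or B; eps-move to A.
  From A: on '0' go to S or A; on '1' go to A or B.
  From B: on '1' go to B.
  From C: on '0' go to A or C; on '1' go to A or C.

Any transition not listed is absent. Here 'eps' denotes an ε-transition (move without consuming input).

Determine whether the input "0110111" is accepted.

Yes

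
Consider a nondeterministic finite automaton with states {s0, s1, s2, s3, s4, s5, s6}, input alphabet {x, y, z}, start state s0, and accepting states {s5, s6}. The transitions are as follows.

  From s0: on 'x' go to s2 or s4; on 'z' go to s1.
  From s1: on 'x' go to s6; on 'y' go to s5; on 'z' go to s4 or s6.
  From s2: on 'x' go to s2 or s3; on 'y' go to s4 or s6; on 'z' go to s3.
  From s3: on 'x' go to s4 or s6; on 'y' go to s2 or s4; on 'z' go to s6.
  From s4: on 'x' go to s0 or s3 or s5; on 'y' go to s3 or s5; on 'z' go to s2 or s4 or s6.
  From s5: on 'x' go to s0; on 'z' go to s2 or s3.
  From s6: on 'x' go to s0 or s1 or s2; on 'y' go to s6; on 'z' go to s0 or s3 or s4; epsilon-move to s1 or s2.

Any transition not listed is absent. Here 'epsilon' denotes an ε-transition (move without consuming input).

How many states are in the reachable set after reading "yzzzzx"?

Start in {s0}.
Read 'y': s0→∅; now ∅.
The set is empty and remains empty for the remaining 5 symbols.
That set has 0 states.

0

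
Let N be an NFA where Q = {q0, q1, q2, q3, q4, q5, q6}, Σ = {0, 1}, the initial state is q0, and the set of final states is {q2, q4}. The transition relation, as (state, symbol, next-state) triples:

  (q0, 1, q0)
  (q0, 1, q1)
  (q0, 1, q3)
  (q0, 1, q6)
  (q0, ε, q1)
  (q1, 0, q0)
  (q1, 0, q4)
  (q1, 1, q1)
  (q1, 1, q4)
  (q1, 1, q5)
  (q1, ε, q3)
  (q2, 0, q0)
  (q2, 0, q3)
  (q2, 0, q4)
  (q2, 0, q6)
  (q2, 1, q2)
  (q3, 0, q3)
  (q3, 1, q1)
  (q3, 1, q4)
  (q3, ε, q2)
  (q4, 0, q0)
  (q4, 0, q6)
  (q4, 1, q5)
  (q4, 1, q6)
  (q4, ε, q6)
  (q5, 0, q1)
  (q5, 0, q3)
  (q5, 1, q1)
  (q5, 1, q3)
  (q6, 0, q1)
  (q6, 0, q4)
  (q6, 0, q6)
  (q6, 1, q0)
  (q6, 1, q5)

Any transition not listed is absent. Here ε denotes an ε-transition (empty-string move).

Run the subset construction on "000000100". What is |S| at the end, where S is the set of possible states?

6

Start: ε-closure({q0}) = {q0, q1, q2, q3}.
Read '0': {q0, q1, q2, q3} → {q0, q1, q2, q3, q4, q6}.
Read '0': {q0, q1, q2, q3, q4, q6} → {q0, q1, q2, q3, q4, q6}.
Read '0': {q0, q1, q2, q3, q4, q6} → {q0, q1, q2, q3, q4, q6}.
Read '0': {q0, q1, q2, q3, q4, q6} → {q0, q1, q2, q3, q4, q6}.
Read '0': {q0, q1, q2, q3, q4, q6} → {q0, q1, q2, q3, q4, q6}.
Read '0': {q0, q1, q2, q3, q4, q6} → {q0, q1, q2, q3, q4, q6}.
Read '1': {q0, q1, q2, q3, q4, q6} → {q0, q1, q2, q3, q4, q5, q6}.
Read '0': {q0, q1, q2, q3, q4, q5, q6} → {q0, q1, q2, q3, q4, q6}.
Read '0': {q0, q1, q2, q3, q4, q6} → {q0, q1, q2, q3, q4, q6}.
That set has 6 states.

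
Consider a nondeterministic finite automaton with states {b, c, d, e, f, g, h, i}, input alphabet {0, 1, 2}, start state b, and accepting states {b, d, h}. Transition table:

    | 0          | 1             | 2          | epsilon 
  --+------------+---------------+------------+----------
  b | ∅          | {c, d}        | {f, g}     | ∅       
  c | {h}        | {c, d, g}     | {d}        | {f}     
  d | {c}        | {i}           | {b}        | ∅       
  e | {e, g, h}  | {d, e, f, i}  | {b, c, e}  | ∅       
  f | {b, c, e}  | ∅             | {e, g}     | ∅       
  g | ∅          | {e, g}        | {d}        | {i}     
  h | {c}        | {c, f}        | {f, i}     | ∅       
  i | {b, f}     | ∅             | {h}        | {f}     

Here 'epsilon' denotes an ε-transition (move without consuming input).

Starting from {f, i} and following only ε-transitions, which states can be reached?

{f, i}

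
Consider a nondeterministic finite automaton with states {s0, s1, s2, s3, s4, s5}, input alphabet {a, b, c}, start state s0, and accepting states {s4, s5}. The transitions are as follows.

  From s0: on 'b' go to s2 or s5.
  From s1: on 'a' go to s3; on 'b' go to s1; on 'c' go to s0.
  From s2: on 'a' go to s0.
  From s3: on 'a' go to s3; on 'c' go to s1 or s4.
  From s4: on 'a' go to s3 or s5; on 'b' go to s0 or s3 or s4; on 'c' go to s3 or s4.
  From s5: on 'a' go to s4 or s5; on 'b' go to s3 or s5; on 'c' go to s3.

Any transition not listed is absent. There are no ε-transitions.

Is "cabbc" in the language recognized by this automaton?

Start in {s0}.
Read 'c': {s0} → ∅.
The set is empty and remains empty for the remaining 4 symbols.
The final set ∅ contains no accepting state.

No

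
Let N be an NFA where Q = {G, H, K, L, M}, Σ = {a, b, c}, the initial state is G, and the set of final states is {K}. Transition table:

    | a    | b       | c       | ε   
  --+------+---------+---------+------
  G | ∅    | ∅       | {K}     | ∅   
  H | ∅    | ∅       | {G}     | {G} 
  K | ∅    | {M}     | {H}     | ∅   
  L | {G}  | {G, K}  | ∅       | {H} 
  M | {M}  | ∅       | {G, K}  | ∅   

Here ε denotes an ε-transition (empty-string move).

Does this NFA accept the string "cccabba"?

No

Start in {G}.
Read 'c': G→{K}; now {K}.
Read 'c': K→{H}; union {H}; ε-closure = {G, H}.
Read 'c': G→{K}, H→{G}; now {G, K}.
Read 'a': G→∅, K→∅; now ∅.
The set is empty and remains empty for the remaining 3 symbols.
The final set ∅ contains no accepting state.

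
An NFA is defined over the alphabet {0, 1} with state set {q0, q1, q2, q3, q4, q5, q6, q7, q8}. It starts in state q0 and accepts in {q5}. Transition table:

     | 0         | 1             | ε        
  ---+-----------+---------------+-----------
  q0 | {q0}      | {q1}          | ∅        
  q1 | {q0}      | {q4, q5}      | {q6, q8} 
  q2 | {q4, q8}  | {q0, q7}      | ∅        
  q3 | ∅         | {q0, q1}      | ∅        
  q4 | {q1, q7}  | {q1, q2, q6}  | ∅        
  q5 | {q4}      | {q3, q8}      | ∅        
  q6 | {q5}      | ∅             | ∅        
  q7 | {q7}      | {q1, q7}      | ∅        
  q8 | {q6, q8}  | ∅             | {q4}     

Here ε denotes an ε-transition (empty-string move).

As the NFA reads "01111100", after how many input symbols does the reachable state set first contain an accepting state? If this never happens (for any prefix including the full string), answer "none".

3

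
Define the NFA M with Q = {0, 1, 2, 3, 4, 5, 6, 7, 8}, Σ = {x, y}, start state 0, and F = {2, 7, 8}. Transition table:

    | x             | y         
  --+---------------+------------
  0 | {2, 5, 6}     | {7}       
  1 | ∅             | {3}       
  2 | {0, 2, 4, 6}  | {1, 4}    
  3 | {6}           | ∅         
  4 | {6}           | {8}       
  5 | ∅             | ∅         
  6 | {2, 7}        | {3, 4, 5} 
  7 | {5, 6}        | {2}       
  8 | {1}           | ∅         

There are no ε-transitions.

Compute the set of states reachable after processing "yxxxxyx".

{0, 1, 2, 4, 5, 6}

Start in {0}.
Read 'y': {0} → {7}.
Read 'x': {7} → {5, 6}.
Read 'x': {5, 6} → {2, 7}.
Read 'x': {2, 7} → {0, 2, 4, 5, 6}.
Read 'x': {0, 2, 4, 5, 6} → {0, 2, 4, 5, 6, 7}.
Read 'y': {0, 2, 4, 5, 6, 7} → {1, 2, 3, 4, 5, 7, 8}.
Read 'x': {1, 2, 3, 4, 5, 7, 8} → {0, 1, 2, 4, 5, 6}.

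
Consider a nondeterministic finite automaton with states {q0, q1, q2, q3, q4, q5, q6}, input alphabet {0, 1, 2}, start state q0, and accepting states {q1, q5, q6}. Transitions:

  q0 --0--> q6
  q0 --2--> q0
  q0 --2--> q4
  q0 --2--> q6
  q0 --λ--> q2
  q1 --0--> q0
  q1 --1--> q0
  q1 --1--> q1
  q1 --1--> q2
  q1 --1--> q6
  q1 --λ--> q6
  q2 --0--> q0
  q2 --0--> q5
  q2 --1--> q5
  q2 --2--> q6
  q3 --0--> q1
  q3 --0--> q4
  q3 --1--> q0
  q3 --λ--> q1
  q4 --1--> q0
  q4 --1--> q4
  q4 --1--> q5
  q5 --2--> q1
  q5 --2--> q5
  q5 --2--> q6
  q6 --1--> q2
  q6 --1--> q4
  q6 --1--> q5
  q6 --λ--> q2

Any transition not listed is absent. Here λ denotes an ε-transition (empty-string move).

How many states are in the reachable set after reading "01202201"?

3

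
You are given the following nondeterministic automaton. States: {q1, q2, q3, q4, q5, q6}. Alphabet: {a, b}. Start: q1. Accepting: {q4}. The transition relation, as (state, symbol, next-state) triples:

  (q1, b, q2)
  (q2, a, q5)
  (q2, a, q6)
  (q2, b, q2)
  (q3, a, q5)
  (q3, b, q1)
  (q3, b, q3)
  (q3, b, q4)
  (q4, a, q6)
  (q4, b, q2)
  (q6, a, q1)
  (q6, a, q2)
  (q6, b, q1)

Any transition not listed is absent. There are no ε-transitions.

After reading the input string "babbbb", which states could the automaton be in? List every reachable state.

{q2}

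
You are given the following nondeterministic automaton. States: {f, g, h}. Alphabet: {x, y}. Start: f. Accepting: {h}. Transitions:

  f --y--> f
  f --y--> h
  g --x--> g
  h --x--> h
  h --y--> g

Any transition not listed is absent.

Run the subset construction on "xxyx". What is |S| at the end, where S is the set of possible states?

0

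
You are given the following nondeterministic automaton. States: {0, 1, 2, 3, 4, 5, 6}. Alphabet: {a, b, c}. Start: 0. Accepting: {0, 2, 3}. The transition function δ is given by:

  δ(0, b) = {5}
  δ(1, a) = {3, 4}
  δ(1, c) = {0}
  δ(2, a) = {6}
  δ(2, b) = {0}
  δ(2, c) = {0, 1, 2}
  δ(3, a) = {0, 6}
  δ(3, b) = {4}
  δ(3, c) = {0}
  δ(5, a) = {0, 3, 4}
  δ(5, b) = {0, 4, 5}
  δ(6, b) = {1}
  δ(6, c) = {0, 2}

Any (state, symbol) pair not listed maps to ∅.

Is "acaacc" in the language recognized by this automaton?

No

Start in {0}.
Read 'a': 0→∅; now ∅.
The set is empty and remains empty for the remaining 5 symbols.
The final set ∅ contains no accepting state.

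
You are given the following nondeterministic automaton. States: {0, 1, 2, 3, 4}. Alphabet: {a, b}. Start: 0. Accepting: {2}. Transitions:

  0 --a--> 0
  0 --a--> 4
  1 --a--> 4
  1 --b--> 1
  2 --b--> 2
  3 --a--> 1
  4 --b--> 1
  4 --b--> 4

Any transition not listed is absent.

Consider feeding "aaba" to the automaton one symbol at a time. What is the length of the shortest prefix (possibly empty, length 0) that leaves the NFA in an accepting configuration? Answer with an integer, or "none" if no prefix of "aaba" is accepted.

Start in {0}.
Read 'a': {0} → {0, 4}.
Read 'a': {0, 4} → {0, 4}.
Read 'b': {0, 4} → {1, 4}.
Read 'a': {1, 4} → {4}.
No reachable set along the way intersects F.

none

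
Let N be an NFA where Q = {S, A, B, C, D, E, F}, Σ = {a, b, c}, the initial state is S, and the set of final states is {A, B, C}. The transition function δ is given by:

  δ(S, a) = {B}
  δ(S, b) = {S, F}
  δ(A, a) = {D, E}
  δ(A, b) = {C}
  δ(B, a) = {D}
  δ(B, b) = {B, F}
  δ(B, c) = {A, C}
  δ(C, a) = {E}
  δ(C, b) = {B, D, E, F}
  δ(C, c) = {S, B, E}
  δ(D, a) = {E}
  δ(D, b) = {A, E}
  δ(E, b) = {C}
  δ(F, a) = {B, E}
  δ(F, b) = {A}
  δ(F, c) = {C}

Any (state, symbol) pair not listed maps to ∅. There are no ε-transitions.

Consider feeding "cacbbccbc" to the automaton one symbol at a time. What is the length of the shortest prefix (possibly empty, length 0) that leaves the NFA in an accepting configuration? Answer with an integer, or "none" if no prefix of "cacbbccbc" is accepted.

none

Start in {S}.
Read 'c': S→∅; now ∅.
The set is empty and remains empty for the remaining 8 symbols.
No reachable set along the way intersects F.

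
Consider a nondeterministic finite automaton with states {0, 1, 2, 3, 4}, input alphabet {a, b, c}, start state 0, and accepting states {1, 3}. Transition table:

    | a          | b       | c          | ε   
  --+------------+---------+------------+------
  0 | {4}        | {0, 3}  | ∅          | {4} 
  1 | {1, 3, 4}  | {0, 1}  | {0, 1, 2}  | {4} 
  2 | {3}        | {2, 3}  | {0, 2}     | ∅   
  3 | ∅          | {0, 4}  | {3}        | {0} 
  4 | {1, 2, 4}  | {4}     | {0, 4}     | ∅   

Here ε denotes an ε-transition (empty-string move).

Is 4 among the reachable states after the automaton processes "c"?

Start: ε-closure({0}) = {0, 4}.
Read 'c': 0→∅, 4→{0, 4}; now {0, 4}.
State 4 is in {0, 4}.

Yes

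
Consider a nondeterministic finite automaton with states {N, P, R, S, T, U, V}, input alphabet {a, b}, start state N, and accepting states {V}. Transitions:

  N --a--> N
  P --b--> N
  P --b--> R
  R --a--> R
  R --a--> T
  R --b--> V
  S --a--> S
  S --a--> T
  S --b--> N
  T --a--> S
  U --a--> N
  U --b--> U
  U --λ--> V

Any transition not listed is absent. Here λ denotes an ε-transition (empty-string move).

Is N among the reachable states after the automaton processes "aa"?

Start in {N}.
Read 'a': N→{N}; now {N}.
Read 'a': N→{N}; now {N}.
State N is in {N}.

Yes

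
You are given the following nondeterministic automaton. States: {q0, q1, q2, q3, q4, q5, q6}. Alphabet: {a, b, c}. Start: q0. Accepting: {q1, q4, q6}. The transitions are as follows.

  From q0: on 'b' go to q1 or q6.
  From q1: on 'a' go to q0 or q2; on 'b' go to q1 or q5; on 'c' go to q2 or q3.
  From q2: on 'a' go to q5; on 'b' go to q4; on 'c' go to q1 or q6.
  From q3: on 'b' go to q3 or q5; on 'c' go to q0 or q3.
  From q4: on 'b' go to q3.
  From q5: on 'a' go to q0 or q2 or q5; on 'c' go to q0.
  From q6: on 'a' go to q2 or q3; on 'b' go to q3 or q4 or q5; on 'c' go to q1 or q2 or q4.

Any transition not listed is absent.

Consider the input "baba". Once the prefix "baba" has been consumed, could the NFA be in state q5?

Yes

Start in {q0}.
Read 'b': {q0} → {q1, q6}.
Read 'a': {q1, q6} → {q0, q2, q3}.
Read 'b': {q0, q2, q3} → {q1, q3, q4, q5, q6}.
Read 'a': {q1, q3, q4, q5, q6} → {q0, q2, q3, q5}.
State q5 is in {q0, q2, q3, q5}.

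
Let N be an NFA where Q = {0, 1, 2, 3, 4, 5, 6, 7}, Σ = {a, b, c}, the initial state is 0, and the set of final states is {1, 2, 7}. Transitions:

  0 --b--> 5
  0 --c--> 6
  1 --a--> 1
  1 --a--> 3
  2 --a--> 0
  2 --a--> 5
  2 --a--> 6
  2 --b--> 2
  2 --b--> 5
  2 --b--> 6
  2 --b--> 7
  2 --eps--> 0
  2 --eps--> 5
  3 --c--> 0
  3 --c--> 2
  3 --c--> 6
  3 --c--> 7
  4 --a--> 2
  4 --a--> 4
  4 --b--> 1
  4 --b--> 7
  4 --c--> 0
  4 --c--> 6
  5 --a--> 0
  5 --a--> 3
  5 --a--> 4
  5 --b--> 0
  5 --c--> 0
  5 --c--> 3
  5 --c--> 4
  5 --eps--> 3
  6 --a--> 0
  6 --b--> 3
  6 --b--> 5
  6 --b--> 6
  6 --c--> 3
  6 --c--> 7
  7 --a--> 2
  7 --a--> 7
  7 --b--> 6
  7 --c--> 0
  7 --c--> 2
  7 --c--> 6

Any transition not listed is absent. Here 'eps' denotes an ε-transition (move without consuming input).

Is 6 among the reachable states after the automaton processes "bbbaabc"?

Start in {0}.
Read 'b': 0→{5}; union {5}; ε-closure = {3, 5}.
Read 'b': 3→∅, 5→{0}; now {0}.
Read 'b': 0→{5}; union {5}; ε-closure = {3, 5}.
Read 'a': 3→∅, 5→{0, 3, 4}; now {0, 3, 4}.
Read 'a': 0→∅, 3→∅, 4→{2, 4}; union {2, 4}; ε-closure = {0, 2, 3, 4, 5}.
Read 'b': 0→{5}, 2→{2, 5, 6, 7}, 3→∅, 4→{1, 7}, 5→{0}; union {0, 1, 2, 5, 6, 7}; ε-closure = {0, 1, 2, 3, 5, 6, 7}.
Read 'c': 0→{6}, 1→∅, 2→∅, 3→{0, 2, 6, 7}, 5→{0, 3, 4}, 6→{3, 7}, 7→{0, 2, 6}; union {0, 2, 3, 4, 6, 7}; ε-closure = {0, 2, 3, 4, 5, 6, 7}.
State 6 is in {0, 2, 3, 4, 5, 6, 7}.

Yes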